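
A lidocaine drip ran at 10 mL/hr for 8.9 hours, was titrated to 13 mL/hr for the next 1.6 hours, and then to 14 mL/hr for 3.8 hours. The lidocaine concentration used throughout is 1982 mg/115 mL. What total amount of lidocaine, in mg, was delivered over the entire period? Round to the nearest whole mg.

2809 mg

Concentration = 1982 mg ÷ 115 mL = 17.23478 mg/mL
Stage 1: 10 mL/hr × 8.9 hr = 89 mL → 89 mL × 17.23478 mg/mL = 1533.896 mg
Stage 2: 13 mL/hr × 1.6 hr = 20.8 mL → 20.8 mL × 17.23478 mg/mL = 358.4835 mg
Stage 3: 14 mL/hr × 3.8 hr = 53.2 mL → 53.2 mL × 17.23478 mg/mL = 916.8904 mg
Total = 1533.896 + 358.4835 + 916.8904 = 2809.27 mg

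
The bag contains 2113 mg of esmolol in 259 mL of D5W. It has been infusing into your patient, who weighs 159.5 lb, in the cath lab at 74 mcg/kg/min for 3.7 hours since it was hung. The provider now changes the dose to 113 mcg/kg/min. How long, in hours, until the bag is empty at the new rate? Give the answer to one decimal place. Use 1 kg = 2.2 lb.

Initial rate:
Weight = 159.5 lb ÷ 2.2 lb/kg = 72.5 kg
Dose = 74 mcg/kg/min × 72.5 kg = 5365 mcg/min
5365 mcg/min × 60 min/hr = 321900 mcg/hr
Concentration = 2113 mg ÷ 259 mL = 8.158301 mg/mL = 8158.301 mcg/mL
Rate = 321900 mcg/hr ÷ 8158.301 mcg/mL = 39.45674 mL/hr
Volume infused so far = 39.45674 mL/hr × 3.7 hr = 145.99 mL
Volume remaining = 259 − 145.99 = 113.01 mL
New rate:
Dose = 113 mcg/kg/min × 72.5 kg = 8192.5 mcg/min
8192.5 mcg/min × 60 min/hr = 491550 mcg/hr
Rate = 491550 mcg/hr ÷ 8158.301 mcg/mL = 60.25151 mL/hr
Time remaining = 113.01 mL ÷ 60.25151 mL/hr = 1.875638 hr

1.9 hours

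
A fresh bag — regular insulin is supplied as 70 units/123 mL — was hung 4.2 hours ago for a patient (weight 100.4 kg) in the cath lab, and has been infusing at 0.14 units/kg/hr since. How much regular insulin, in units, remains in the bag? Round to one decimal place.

11.0 units

Dose = 0.14 units/kg/hr × 100.4 kg = 14.056 units/hr
Concentration = 70 units ÷ 123 mL = 0.5691057 units/mL
Rate = 14.056 units/hr ÷ 0.5691057 units/mL = 24.6984 mL/hr
Volume infused = 24.6984 mL/hr × 4.2 hr = 103.7333 mL
Volume remaining = 123 − 103.7333 = 19.26672 mL
Drug remaining = 19.26672 mL × 0.5691057 units/mL = 10.9648 units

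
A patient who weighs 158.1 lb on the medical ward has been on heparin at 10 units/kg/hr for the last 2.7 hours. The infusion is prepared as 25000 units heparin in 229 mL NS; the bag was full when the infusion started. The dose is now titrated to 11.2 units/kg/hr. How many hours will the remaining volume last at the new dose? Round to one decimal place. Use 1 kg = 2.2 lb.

28.7 hours

Initial rate:
Weight = 158.1 lb ÷ 2.2 lb/kg = 71.86364 kg
Dose = 10 units/kg/hr × 71.86364 kg = 718.6364 units/hr
Concentration = 25000 units ÷ 229 mL = 109.1703 units/mL
Rate = 718.6364 units/hr ÷ 109.1703 units/mL = 6.582709 mL/hr
Volume infused so far = 6.582709 mL/hr × 2.7 hr = 17.77331 mL
Volume remaining = 229 − 17.77331 = 211.2267 mL
New rate:
Dose = 11.2 units/kg/hr × 71.86364 kg = 804.8727 units/hr
Rate = 804.8727 units/hr ÷ 109.1703 units/mL = 7.372634 mL/hr
Time remaining = 211.2267 mL ÷ 7.372634 mL/hr = 28.6501 hr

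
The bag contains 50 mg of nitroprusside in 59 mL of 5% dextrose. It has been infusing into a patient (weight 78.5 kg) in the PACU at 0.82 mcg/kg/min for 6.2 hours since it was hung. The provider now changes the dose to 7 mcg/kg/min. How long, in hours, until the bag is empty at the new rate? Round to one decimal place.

0.8 hours

Initial rate:
Dose = 0.82 mcg/kg/min × 78.5 kg = 64.37 mcg/min
64.37 mcg/min × 60 min/hr = 3862.2 mcg/hr
Concentration = 50 mg ÷ 59 mL = 0.8474576 mg/mL = 847.4576 mcg/mL
Rate = 3862.2 mcg/hr ÷ 847.4576 mcg/mL = 4.557396 mL/hr
Volume infused so far = 4.557396 mL/hr × 6.2 hr = 28.25586 mL
Volume remaining = 59 − 28.25586 = 30.74414 mL
New rate:
Dose = 7 mcg/kg/min × 78.5 kg = 549.5 mcg/min
549.5 mcg/min × 60 min/hr = 32970 mcg/hr
Rate = 32970 mcg/hr ÷ 847.4576 mcg/mL = 38.9046 mL/hr
Time remaining = 30.74414 mL ÷ 38.9046 mL/hr = 0.7902445 hr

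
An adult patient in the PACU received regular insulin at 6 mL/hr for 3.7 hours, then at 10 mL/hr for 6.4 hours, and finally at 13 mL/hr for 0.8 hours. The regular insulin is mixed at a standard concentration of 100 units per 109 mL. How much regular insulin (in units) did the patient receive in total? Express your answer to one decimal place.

88.6 units

Concentration = 100 units ÷ 109 mL = 0.9174312 units/mL
Stage 1: 6 mL/hr × 3.7 hr = 22.2 mL → 22.2 mL × 0.9174312 units/mL = 20.36697 units
Stage 2: 10 mL/hr × 6.4 hr = 64 mL → 64 mL × 0.9174312 units/mL = 58.7156 units
Stage 3: 13 mL/hr × 0.8 hr = 10.4 mL → 10.4 mL × 0.9174312 units/mL = 9.541284 units
Total = 20.36697 + 58.7156 + 9.541284 = 88.62385 units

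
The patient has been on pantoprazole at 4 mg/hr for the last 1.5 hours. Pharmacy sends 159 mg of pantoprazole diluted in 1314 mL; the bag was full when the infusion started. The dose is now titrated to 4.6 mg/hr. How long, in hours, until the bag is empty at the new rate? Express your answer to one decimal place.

33.3 hours

Initial rate:
Concentration = 159 mg ÷ 1314 mL = 0.1210046 mg/mL
Rate = 4 mg/hr ÷ 0.1210046 mg/mL = 33.0566 mL/hr
Volume infused so far = 33.0566 mL/hr × 1.5 hr = 49.58491 mL
Volume remaining = 1314 − 49.58491 = 1264.415 mL
New rate:
Rate = 4.6 mg/hr ÷ 0.1210046 mg/mL = 38.01509 mL/hr
Time remaining = 1264.415 mL ÷ 38.01509 mL/hr = 33.26087 hr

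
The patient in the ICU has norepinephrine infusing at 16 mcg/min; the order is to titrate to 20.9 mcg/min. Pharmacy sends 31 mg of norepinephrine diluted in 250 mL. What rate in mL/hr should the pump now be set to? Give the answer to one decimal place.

20.9 mcg/min × 60 min/hr = 1254 mcg/hr
Concentration = 31 mg ÷ 250 mL = 0.124 mg/mL = 124 mcg/mL
Rate = 1254 mcg/hr ÷ 124 mcg/mL = 10.1129 mL/hr

10.1 mL/hr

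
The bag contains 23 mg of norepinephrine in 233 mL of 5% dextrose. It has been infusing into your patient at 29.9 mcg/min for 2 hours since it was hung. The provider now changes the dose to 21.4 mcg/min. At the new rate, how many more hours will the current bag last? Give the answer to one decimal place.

15.1 hours

Initial rate:
29.9 mcg/min × 60 min/hr = 1794 mcg/hr
Concentration = 23 mg ÷ 233 mL = 0.09871245 mg/mL = 98.71245 mcg/mL
Rate = 1794 mcg/hr ÷ 98.71245 mcg/mL = 18.174 mL/hr
Volume infused so far = 18.174 mL/hr × 2 hr = 36.348 mL
Volume remaining = 233 − 36.348 = 196.652 mL
New rate:
21.4 mcg/min × 60 min/hr = 1284 mcg/hr
Rate = 1284 mcg/hr ÷ 98.71245 mcg/mL = 13.00748 mL/hr
Time remaining = 196.652 mL ÷ 13.00748 mL/hr = 15.11838 hr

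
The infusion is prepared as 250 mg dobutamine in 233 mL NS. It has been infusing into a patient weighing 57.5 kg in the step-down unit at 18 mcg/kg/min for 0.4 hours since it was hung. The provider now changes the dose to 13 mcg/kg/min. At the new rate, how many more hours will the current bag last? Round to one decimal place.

5.0 hours

Initial rate:
Dose = 18 mcg/kg/min × 57.5 kg = 1035 mcg/min
1035 mcg/min × 60 min/hr = 62100 mcg/hr
Concentration = 250 mg ÷ 233 mL = 1.072961 mg/mL = 1072.961 mcg/mL
Rate = 62100 mcg/hr ÷ 1072.961 mcg/mL = 57.8772 mL/hr
Volume infused so far = 57.8772 mL/hr × 0.4 hr = 23.15088 mL
Volume remaining = 233 − 23.15088 = 209.8491 mL
New rate:
Dose = 13 mcg/kg/min × 57.5 kg = 747.5 mcg/min
747.5 mcg/min × 60 min/hr = 44850 mcg/hr
Rate = 44850 mcg/hr ÷ 1072.961 mcg/mL = 41.8002 mL/hr
Time remaining = 209.8491 mL ÷ 41.8002 mL/hr = 5.02029 hr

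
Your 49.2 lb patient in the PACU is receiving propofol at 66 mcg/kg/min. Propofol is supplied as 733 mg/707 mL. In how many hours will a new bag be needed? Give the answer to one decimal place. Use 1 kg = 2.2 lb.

8.3 hours

Weight = 49.2 lb ÷ 2.2 lb/kg = 22.36364 kg
Dose = 66 mcg/kg/min × 22.36364 kg = 1476 mcg/min
1476 mcg/min × 60 min/hr = 88560 mcg/hr
Concentration = 733 mg ÷ 707 mL = 1.036775 mg/mL = 1036.775 mcg/mL
Rate = 88560 mcg/hr ÷ 1036.775 mcg/mL = 85.41872 mL/hr
Duration = 707 mL ÷ 85.41872 mL/hr = 8.276874 hr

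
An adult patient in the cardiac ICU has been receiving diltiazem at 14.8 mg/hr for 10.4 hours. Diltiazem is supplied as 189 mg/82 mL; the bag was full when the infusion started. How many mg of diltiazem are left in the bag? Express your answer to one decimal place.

Concentration = 189 mg ÷ 82 mL = 2.304878 mg/mL
Rate = 14.8 mg/hr ÷ 2.304878 mg/mL = 6.421164 mL/hr
Volume infused = 6.421164 mL/hr × 10.4 hr = 66.78011 mL
Volume remaining = 82 − 66.78011 = 15.21989 mL
Drug remaining = 15.21989 mL × 2.304878 mg/mL = 35.08 mg

35.1 mg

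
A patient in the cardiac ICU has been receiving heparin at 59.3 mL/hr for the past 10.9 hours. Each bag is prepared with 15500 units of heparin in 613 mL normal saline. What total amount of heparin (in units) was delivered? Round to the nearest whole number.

16344 units

Concentration = 15500 units ÷ 613 mL = 25.28548 units/mL
Drug rate = 59.3 mL/hr × 25.28548 units/mL = 1499.429 units/hr
Total = 1499.429 units/hr × 10.9 hr = 16343.78 units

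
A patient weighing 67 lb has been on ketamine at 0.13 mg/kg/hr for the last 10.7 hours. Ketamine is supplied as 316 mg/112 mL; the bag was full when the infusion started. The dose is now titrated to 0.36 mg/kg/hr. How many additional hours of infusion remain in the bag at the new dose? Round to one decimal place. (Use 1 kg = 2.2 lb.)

Initial rate:
Weight = 67 lb ÷ 2.2 lb/kg = 30.45455 kg
Dose = 0.13 mg/kg/hr × 30.45455 kg = 3.959091 mg/hr
Concentration = 316 mg ÷ 112 mL = 2.821429 mg/mL
Rate = 3.959091 mg/hr ÷ 2.821429 mg/mL = 1.403222 mL/hr
Volume infused so far = 1.403222 mL/hr × 10.7 hr = 15.01448 mL
Volume remaining = 112 − 15.01448 = 96.98552 mL
New rate:
Dose = 0.36 mg/kg/hr × 30.45455 kg = 10.96364 mg/hr
Rate = 10.96364 mg/hr ÷ 2.821429 mg/mL = 3.885846 mL/hr
Time remaining = 96.98552 mL ÷ 3.885846 mL/hr = 24.95867 hr

25.0 hours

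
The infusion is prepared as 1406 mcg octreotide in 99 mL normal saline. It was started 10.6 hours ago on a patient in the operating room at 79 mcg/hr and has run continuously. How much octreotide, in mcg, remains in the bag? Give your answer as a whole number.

Concentration = 1406 mcg ÷ 99 mL = 14.20202 mcg/mL
Rate = 79 mcg/hr ÷ 14.20202 mcg/mL = 5.562589 mL/hr
Volume infused = 5.562589 mL/hr × 10.6 hr = 58.96344 mL
Volume remaining = 99 − 58.96344 = 40.03656 mL
Drug remaining = 40.03656 mL × 14.20202 mcg/mL = 568.6 mcg

569 mcg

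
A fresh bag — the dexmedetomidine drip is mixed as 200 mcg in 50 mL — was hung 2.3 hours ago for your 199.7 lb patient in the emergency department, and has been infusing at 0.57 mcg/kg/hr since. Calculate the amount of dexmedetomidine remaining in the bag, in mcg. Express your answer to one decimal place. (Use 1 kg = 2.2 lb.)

Weight = 199.7 lb ÷ 2.2 lb/kg = 90.77273 kg
Dose = 0.57 mcg/kg/hr × 90.77273 kg = 51.74045 mcg/hr
Concentration = 200 mcg ÷ 50 mL = 4 mcg/mL
Rate = 51.74045 mcg/hr ÷ 4 mcg/mL = 12.93511 mL/hr
Volume infused = 12.93511 mL/hr × 2.3 hr = 29.75076 mL
Volume remaining = 50 − 29.75076 = 20.24924 mL
Drug remaining = 20.24924 mL × 4 mcg/mL = 80.99695 mcg

81.0 mcg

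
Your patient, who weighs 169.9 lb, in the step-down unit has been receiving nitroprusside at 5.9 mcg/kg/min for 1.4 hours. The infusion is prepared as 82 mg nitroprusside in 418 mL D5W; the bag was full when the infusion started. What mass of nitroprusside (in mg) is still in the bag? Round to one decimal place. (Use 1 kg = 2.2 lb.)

43.7 mg

Weight = 169.9 lb ÷ 2.2 lb/kg = 77.22727 kg
Dose = 5.9 mcg/kg/min × 77.22727 kg = 455.6409 mcg/min
455.6409 mcg/min × 60 min/hr = 27338.45 mcg/hr
Concentration = 82 mg ÷ 418 mL = 0.1961722 mg/mL = 196.1722 mcg/mL
Rate = 27338.45 mcg/hr ÷ 196.1722 mcg/mL = 139.3594 mL/hr
Volume infused = 139.3594 mL/hr × 1.4 hr = 195.1032 mL
Volume remaining = 418 − 195.1032 = 222.8968 mL
Drug remaining = 222.8968 mL × 196.1722 mcg/mL = 43726.16 mcg = 43.72616 mg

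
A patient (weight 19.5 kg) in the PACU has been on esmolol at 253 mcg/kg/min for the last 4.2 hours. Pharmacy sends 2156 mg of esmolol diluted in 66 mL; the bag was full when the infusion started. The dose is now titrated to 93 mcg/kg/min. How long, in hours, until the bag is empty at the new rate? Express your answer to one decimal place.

Initial rate:
Dose = 253 mcg/kg/min × 19.5 kg = 4933.5 mcg/min
4933.5 mcg/min × 60 min/hr = 296010 mcg/hr
Concentration = 2156 mg ÷ 66 mL = 32.66667 mg/mL = 32666.67 mcg/mL
Rate = 296010 mcg/hr ÷ 32666.67 mcg/mL = 9.061531 mL/hr
Volume infused so far = 9.061531 mL/hr × 4.2 hr = 38.05843 mL
Volume remaining = 66 − 38.05843 = 27.94157 mL
New rate:
Dose = 93 mcg/kg/min × 19.5 kg = 1813.5 mcg/min
1813.5 mcg/min × 60 min/hr = 108810 mcg/hr
Rate = 108810 mcg/hr ÷ 32666.67 mcg/mL = 3.330918 mL/hr
Time remaining = 27.94157 mL ÷ 3.330918 mL/hr = 8.388549 hr

8.4 hours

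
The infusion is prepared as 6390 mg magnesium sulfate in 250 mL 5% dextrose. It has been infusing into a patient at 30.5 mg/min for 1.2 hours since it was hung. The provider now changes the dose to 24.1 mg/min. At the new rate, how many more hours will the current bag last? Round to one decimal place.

Initial rate:
30.5 mg/min × 60 min/hr = 1830 mg/hr
Concentration = 6390 mg ÷ 250 mL = 25.56 mg/mL
Rate = 1830 mg/hr ÷ 25.56 mg/mL = 71.59624 mL/hr
Volume infused so far = 71.59624 mL/hr × 1.2 hr = 85.91549 mL
Volume remaining = 250 − 85.91549 = 164.0845 mL
New rate:
24.1 mg/min × 60 min/hr = 1446 mg/hr
Rate = 1446 mg/hr ÷ 25.56 mg/mL = 56.57277 mL/hr
Time remaining = 164.0845 mL ÷ 56.57277 mL/hr = 2.900415 hr

2.9 hours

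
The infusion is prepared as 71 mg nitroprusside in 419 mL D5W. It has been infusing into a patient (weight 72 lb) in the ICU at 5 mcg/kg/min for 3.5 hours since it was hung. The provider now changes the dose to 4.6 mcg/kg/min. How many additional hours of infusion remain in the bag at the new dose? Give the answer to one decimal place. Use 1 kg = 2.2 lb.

4.1 hours

Initial rate:
Weight = 72 lb ÷ 2.2 lb/kg = 32.72727 kg
Dose = 5 mcg/kg/min × 32.72727 kg = 163.6364 mcg/min
163.6364 mcg/min × 60 min/hr = 9818.182 mcg/hr
Concentration = 71 mg ÷ 419 mL = 0.1694511 mg/mL = 169.4511 mcg/mL
Rate = 9818.182 mcg/hr ÷ 169.4511 mcg/mL = 57.9411 mL/hr
Volume infused so far = 57.9411 mL/hr × 3.5 hr = 202.7939 mL
Volume remaining = 419 − 202.7939 = 216.2061 mL
New rate:
Dose = 4.6 mcg/kg/min × 32.72727 kg = 150.5455 mcg/min
150.5455 mcg/min × 60 min/hr = 9032.727 mcg/hr
Rate = 9032.727 mcg/hr ÷ 169.4511 mcg/mL = 53.30581 mL/hr
Time remaining = 216.2061 mL ÷ 53.30581 mL/hr = 4.055958 hr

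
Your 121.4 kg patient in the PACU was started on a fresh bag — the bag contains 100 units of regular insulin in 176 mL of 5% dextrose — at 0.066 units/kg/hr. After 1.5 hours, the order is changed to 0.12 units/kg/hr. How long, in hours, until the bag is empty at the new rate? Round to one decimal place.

6.0 hours

Initial rate:
Dose = 0.066 units/kg/hr × 121.4 kg = 8.0124 units/hr
Concentration = 100 units ÷ 176 mL = 0.5681818 units/mL
Rate = 8.0124 units/hr ÷ 0.5681818 units/mL = 14.10182 mL/hr
Volume infused so far = 14.10182 mL/hr × 1.5 hr = 21.15274 mL
Volume remaining = 176 − 21.15274 = 154.8473 mL
New rate:
Dose = 0.12 units/kg/hr × 121.4 kg = 14.568 units/hr
Rate = 14.568 units/hr ÷ 0.5681818 units/mL = 25.63968 mL/hr
Time remaining = 154.8473 mL ÷ 25.63968 mL/hr = 6.03936 hr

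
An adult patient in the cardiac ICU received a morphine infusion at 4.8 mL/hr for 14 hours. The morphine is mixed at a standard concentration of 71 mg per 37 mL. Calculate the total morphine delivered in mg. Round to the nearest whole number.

129 mg

Concentration = 71 mg ÷ 37 mL = 1.918919 mg/mL
Drug rate = 4.8 mL/hr × 1.918919 mg/mL = 9.210811 mg/hr
Total = 9.210811 mg/hr × 14 hr = 128.9514 mg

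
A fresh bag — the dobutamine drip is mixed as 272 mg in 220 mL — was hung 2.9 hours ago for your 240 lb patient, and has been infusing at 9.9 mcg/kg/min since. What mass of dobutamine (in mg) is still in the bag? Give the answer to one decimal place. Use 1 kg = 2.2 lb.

84.1 mg

Weight = 240 lb ÷ 2.2 lb/kg = 109.0909 kg
Dose = 9.9 mcg/kg/min × 109.0909 kg = 1080 mcg/min
1080 mcg/min × 60 min/hr = 64800 mcg/hr
Concentration = 272 mg ÷ 220 mL = 1.236364 mg/mL = 1236.364 mcg/mL
Rate = 64800 mcg/hr ÷ 1236.364 mcg/mL = 52.41176 mL/hr
Volume infused = 52.41176 mL/hr × 2.9 hr = 151.9941 mL
Volume remaining = 220 − 151.9941 = 68.00588 mL
Drug remaining = 68.00588 mL × 1236.364 mcg/mL = 84080 mcg = 84.08 mg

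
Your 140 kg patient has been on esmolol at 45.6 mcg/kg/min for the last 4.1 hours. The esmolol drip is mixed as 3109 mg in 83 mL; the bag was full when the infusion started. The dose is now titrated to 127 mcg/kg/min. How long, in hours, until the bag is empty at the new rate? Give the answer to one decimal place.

Initial rate:
Dose = 45.6 mcg/kg/min × 140 kg = 6384 mcg/min
6384 mcg/min × 60 min/hr = 383040 mcg/hr
Concentration = 3109 mg ÷ 83 mL = 37.45783 mg/mL = 37457.83 mcg/mL
Rate = 383040 mcg/hr ÷ 37457.83 mcg/mL = 10.2259 mL/hr
Volume infused so far = 10.2259 mL/hr × 4.1 hr = 41.92619 mL
Volume remaining = 83 − 41.92619 = 41.07381 mL
New rate:
Dose = 127 mcg/kg/min × 140 kg = 17780 mcg/min
17780 mcg/min × 60 min/hr = 1066800 mcg/hr
Rate = 1066800 mcg/hr ÷ 37457.83 mcg/mL = 28.48003 mL/hr
Time remaining = 41.07381 mL ÷ 28.48003 mL/hr = 1.442197 hr

1.4 hours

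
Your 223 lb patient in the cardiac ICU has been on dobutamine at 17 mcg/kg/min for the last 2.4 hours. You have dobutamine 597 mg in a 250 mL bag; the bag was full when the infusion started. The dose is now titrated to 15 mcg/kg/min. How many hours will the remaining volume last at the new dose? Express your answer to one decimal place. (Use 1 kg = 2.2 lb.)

3.8 hours

Initial rate:
Weight = 223 lb ÷ 2.2 lb/kg = 101.3636 kg
Dose = 17 mcg/kg/min × 101.3636 kg = 1723.182 mcg/min
1723.182 mcg/min × 60 min/hr = 103390.9 mcg/hr
Concentration = 597 mg ÷ 250 mL = 2.388 mg/mL = 2388 mcg/mL
Rate = 103390.9 mcg/hr ÷ 2388 mcg/mL = 43.29603 mL/hr
Volume infused so far = 43.29603 mL/hr × 2.4 hr = 103.9105 mL
Volume remaining = 250 − 103.9105 = 146.0895 mL
New rate:
Dose = 15 mcg/kg/min × 101.3636 kg = 1520.455 mcg/min
1520.455 mcg/min × 60 min/hr = 91227.27 mcg/hr
Rate = 91227.27 mcg/hr ÷ 2388 mcg/mL = 38.20238 mL/hr
Time remaining = 146.0895 mL ÷ 38.20238 mL/hr = 3.824096 hr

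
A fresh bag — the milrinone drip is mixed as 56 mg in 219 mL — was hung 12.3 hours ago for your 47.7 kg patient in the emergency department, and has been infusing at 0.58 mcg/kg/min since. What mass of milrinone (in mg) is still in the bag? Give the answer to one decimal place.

35.6 mg

Dose = 0.58 mcg/kg/min × 47.7 kg = 27.666 mcg/min
27.666 mcg/min × 60 min/hr = 1659.96 mcg/hr
Concentration = 56 mg ÷ 219 mL = 0.2557078 mg/mL = 255.7078 mcg/mL
Rate = 1659.96 mcg/hr ÷ 255.7078 mcg/mL = 6.491629 mL/hr
Volume infused = 6.491629 mL/hr × 12.3 hr = 79.84704 mL
Volume remaining = 219 − 79.84704 = 139.153 mL
Drug remaining = 139.153 mL × 255.7078 mcg/mL = 35582.49 mcg = 35.58249 mg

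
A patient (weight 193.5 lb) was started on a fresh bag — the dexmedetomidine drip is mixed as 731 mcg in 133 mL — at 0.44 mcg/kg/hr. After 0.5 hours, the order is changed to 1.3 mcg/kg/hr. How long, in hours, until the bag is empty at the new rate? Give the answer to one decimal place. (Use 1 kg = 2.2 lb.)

Initial rate:
Weight = 193.5 lb ÷ 2.2 lb/kg = 87.95455 kg
Dose = 0.44 mcg/kg/hr × 87.95455 kg = 38.7 mcg/hr
Concentration = 731 mcg ÷ 133 mL = 5.496241 mcg/mL
Rate = 38.7 mcg/hr ÷ 5.496241 mcg/mL = 7.041176 mL/hr
Volume infused so far = 7.041176 mL/hr × 0.5 hr = 3.520588 mL
Volume remaining = 133 − 3.520588 = 129.4794 mL
New rate:
Dose = 1.3 mcg/kg/hr × 87.95455 kg = 114.3409 mcg/hr
Rate = 114.3409 mcg/hr ÷ 5.496241 mcg/mL = 20.80348 mL/hr
Time remaining = 129.4794 mL ÷ 20.80348 mL/hr = 6.223932 hr

6.2 hours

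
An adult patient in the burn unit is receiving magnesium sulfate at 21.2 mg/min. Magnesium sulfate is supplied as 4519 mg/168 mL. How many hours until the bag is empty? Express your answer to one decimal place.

21.2 mg/min × 60 min/hr = 1272 mg/hr
Concentration = 4519 mg ÷ 168 mL = 26.89881 mg/mL
Rate = 1272 mg/hr ÷ 26.89881 mg/mL = 47.28834 mL/hr
Duration = 168 mL ÷ 47.28834 mL/hr = 3.552673 hr

3.6 hours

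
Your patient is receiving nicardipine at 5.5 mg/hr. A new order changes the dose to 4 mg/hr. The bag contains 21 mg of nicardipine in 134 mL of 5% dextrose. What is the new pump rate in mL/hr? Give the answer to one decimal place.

Concentration = 21 mg ÷ 134 mL = 0.1567164 mg/mL
Rate = 4 mg/hr ÷ 0.1567164 mg/mL = 25.52381 mL/hr

25.5 mL/hr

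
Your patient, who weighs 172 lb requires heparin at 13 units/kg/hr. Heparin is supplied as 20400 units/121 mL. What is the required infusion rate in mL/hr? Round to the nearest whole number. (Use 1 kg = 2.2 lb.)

6 mL/hr

Weight = 172 lb ÷ 2.2 lb/kg = 78.18182 kg
Dose = 13 units/kg/hr × 78.18182 kg = 1016.364 units/hr
Concentration = 20400 units ÷ 121 mL = 168.595 units/mL
Rate = 1016.364 units/hr ÷ 168.595 units/mL = 6.028431 mL/hr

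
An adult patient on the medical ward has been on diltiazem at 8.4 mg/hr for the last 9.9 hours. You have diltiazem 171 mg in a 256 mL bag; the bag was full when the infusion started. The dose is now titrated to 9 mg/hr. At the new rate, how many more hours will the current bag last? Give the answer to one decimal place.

9.8 hours

Initial rate:
Concentration = 171 mg ÷ 256 mL = 0.6679688 mg/mL
Rate = 8.4 mg/hr ÷ 0.6679688 mg/mL = 12.57544 mL/hr
Volume infused so far = 12.57544 mL/hr × 9.9 hr = 124.4968 mL
Volume remaining = 256 − 124.4968 = 131.5032 mL
New rate:
Rate = 9 mg/hr ÷ 0.6679688 mg/mL = 13.47368 mL/hr
Time remaining = 131.5032 mL ÷ 13.47368 mL/hr = 9.76 hr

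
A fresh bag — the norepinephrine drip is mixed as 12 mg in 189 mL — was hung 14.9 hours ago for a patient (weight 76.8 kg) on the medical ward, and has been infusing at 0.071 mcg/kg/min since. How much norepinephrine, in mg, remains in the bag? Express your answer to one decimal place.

Dose = 0.071 mcg/kg/min × 76.8 kg = 5.4528 mcg/min
5.4528 mcg/min × 60 min/hr = 327.168 mcg/hr
Concentration = 12 mg ÷ 189 mL = 0.06349206 mg/mL = 63.49206 mcg/mL
Rate = 327.168 mcg/hr ÷ 63.49206 mcg/mL = 5.152896 mL/hr
Volume infused = 5.152896 mL/hr × 14.9 hr = 76.77815 mL
Volume remaining = 189 − 76.77815 = 112.2218 mL
Drug remaining = 112.2218 mL × 63.49206 mcg/mL = 7125.197 mcg = 7.125197 mg

7.1 mg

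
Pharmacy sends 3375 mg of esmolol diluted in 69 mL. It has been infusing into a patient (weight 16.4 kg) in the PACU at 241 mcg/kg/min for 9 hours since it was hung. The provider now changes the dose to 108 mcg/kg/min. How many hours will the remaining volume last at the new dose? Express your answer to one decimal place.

Initial rate:
Dose = 241 mcg/kg/min × 16.4 kg = 3952.4 mcg/min
3952.4 mcg/min × 60 min/hr = 237144 mcg/hr
Concentration = 3375 mg ÷ 69 mL = 48.91304 mg/mL = 48913.04 mcg/mL
Rate = 237144 mcg/hr ÷ 48913.04 mcg/mL = 4.848277 mL/hr
Volume infused so far = 4.848277 mL/hr × 9 hr = 43.6345 mL
Volume remaining = 69 − 43.6345 = 25.3655 mL
New rate:
Dose = 108 mcg/kg/min × 16.4 kg = 1771.2 mcg/min
1771.2 mcg/min × 60 min/hr = 106272 mcg/hr
Rate = 106272 mcg/hr ÷ 48913.04 mcg/mL = 2.172672 mL/hr
Time remaining = 25.3655 mL ÷ 2.172672 mL/hr = 11.6748 hr

11.7 hours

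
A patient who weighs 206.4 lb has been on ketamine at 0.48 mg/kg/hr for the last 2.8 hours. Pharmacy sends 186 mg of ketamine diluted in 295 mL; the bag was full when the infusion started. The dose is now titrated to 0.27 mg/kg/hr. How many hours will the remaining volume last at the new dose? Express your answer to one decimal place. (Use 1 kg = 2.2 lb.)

Initial rate:
Weight = 206.4 lb ÷ 2.2 lb/kg = 93.81818 kg
Dose = 0.48 mg/kg/hr × 93.81818 kg = 45.03273 mg/hr
Concentration = 186 mg ÷ 295 mL = 0.6305085 mg/mL
Rate = 45.03273 mg/hr ÷ 0.6305085 mg/mL = 71.42287 mL/hr
Volume infused so far = 71.42287 mL/hr × 2.8 hr = 199.984 mL
Volume remaining = 295 − 199.984 = 95.01595 mL
New rate:
Dose = 0.27 mg/kg/hr × 93.81818 kg = 25.33091 mg/hr
Rate = 25.33091 mg/hr ÷ 0.6305085 mg/mL = 40.17537 mL/hr
Time remaining = 95.01595 mL ÷ 40.17537 mL/hr = 2.36503 hr

2.4 hours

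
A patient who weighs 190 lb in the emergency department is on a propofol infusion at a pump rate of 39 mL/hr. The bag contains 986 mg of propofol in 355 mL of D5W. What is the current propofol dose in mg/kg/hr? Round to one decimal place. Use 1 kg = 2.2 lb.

1.3 mg/kg/hr

Weight = 190 lb ÷ 2.2 lb/kg = 86.36364 kg
Concentration = 986 mg ÷ 355 mL = 2.777465 mg/mL
Drug rate = 39 mL/hr × 2.777465 mg/mL = 108.3211 mg/hr
108.3211 mg/hr ÷ 86.36364 kg = 1.254245 mg/kg/hr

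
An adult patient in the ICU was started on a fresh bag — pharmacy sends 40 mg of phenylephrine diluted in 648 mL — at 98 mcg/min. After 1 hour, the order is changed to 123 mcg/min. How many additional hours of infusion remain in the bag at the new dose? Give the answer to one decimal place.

4.6 hours

Initial rate:
98 mcg/min × 60 min/hr = 5880 mcg/hr
Concentration = 40 mg ÷ 648 mL = 0.0617284 mg/mL = 61.7284 mcg/mL
Rate = 5880 mcg/hr ÷ 61.7284 mcg/mL = 95.256 mL/hr
Volume infused so far = 95.256 mL/hr × 1 hr = 95.256 mL
Volume remaining = 648 − 95.256 = 552.744 mL
New rate:
123 mcg/min × 60 min/hr = 7380 mcg/hr
Rate = 7380 mcg/hr ÷ 61.7284 mcg/mL = 119.556 mL/hr
Time remaining = 552.744 mL ÷ 119.556 mL/hr = 4.623306 hr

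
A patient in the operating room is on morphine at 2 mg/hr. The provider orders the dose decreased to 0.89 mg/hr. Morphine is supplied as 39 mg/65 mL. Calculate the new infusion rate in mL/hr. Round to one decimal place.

Concentration = 39 mg ÷ 65 mL = 0.6 mg/mL
Rate = 0.89 mg/hr ÷ 0.6 mg/mL = 1.483333 mL/hr

1.5 mL/hr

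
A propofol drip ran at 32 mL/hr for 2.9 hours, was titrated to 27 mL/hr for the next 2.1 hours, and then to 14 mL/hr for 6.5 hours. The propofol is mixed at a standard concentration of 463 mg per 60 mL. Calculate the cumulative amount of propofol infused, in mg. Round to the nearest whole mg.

Concentration = 463 mg ÷ 60 mL = 7.716667 mg/mL
Stage 1: 32 mL/hr × 2.9 hr = 92.8 mL → 92.8 mL × 7.716667 mg/mL = 716.1067 mg
Stage 2: 27 mL/hr × 2.1 hr = 56.7 mL → 56.7 mL × 7.716667 mg/mL = 437.535 mg
Stage 3: 14 mL/hr × 6.5 hr = 91 mL → 91 mL × 7.716667 mg/mL = 702.2167 mg
Total = 716.1067 + 437.535 + 702.2167 = 1855.858 mg

1856 mg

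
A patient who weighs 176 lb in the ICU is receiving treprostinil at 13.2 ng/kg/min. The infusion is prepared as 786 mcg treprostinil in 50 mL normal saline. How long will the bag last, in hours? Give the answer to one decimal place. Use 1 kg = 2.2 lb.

Weight = 176 lb ÷ 2.2 lb/kg = 80 kg
Dose = 13.2 ng/kg/min × 80 kg = 1056 ng/min
1056 ng/min × 60 min/hr = 63360 ng/hr
Concentration = 786 mcg ÷ 50 mL = 15.72 mcg/mL = 15720 ng/mL
Rate = 63360 ng/hr ÷ 15720 ng/mL = 4.030534 mL/hr
Duration = 50 mL ÷ 4.030534 mL/hr = 12.4053 hr

12.4 hours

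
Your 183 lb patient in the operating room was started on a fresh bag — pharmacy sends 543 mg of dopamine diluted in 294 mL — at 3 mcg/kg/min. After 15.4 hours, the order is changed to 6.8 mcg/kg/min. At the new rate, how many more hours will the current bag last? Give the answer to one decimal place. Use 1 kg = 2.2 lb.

9.2 hours

Initial rate:
Weight = 183 lb ÷ 2.2 lb/kg = 83.18182 kg
Dose = 3 mcg/kg/min × 83.18182 kg = 249.5455 mcg/min
249.5455 mcg/min × 60 min/hr = 14972.73 mcg/hr
Concentration = 543 mg ÷ 294 mL = 1.846939 mg/mL = 1846.939 mcg/mL
Rate = 14972.73 mcg/hr ÷ 1846.939 mcg/mL = 8.106781 mL/hr
Volume infused so far = 8.106781 mL/hr × 15.4 hr = 124.8444 mL
Volume remaining = 294 − 124.8444 = 169.1556 mL
New rate:
Dose = 6.8 mcg/kg/min × 83.18182 kg = 565.6364 mcg/min
565.6364 mcg/min × 60 min/hr = 33938.18 mcg/hr
Rate = 33938.18 mcg/hr ÷ 1846.939 mcg/mL = 18.37537 mL/hr
Time remaining = 169.1556 mL ÷ 18.37537 mL/hr = 9.205561 hr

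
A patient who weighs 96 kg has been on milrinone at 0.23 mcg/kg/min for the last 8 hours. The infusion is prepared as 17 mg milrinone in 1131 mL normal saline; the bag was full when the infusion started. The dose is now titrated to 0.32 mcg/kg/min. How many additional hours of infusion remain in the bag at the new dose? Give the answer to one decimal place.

Initial rate:
Dose = 0.23 mcg/kg/min × 96 kg = 22.08 mcg/min
22.08 mcg/min × 60 min/hr = 1324.8 mcg/hr
Concentration = 17 mg ÷ 1131 mL = 0.01503095 mg/mL = 15.03095 mcg/mL
Rate = 1324.8 mcg/hr ÷ 15.03095 mcg/mL = 88.13816 mL/hr
Volume infused so far = 88.13816 mL/hr × 8 hr = 705.1053 mL
Volume remaining = 1131 − 705.1053 = 425.8947 mL
New rate:
Dose = 0.32 mcg/kg/min × 96 kg = 30.72 mcg/min
30.72 mcg/min × 60 min/hr = 1843.2 mcg/hr
Rate = 1843.2 mcg/hr ÷ 15.03095 mcg/mL = 122.627 mL/hr
Time remaining = 425.8947 mL ÷ 122.627 mL/hr = 3.47309 hr

3.5 hours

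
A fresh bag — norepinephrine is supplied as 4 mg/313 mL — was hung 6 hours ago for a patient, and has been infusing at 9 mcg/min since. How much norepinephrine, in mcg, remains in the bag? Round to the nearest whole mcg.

9 mcg/min × 60 min/hr = 540 mcg/hr
Concentration = 4 mg ÷ 313 mL = 0.01277955 mg/mL = 12.77955 mcg/mL
Rate = 540 mcg/hr ÷ 12.77955 mcg/mL = 42.255 mL/hr
Volume infused = 42.255 mL/hr × 6 hr = 253.53 mL
Volume remaining = 313 − 253.53 = 59.47 mL
Drug remaining = 59.47 mL × 12.77955 mcg/mL = 760 mcg

760 mcg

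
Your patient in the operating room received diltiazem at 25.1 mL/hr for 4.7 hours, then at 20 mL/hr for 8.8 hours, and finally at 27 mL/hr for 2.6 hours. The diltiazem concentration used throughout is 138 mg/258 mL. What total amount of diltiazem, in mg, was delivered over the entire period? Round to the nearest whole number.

195 mg

Concentration = 138 mg ÷ 258 mL = 0.5348837 mg/mL
Stage 1: 25.1 mL/hr × 4.7 hr = 117.97 mL → 117.97 mL × 0.5348837 mg/mL = 63.10023 mg
Stage 2: 20 mL/hr × 8.8 hr = 176 mL → 176 mL × 0.5348837 mg/mL = 94.13953 mg
Stage 3: 27 mL/hr × 2.6 hr = 70.2 mL → 70.2 mL × 0.5348837 mg/mL = 37.54884 mg
Total = 63.10023 + 94.13953 + 37.54884 = 194.7886 mg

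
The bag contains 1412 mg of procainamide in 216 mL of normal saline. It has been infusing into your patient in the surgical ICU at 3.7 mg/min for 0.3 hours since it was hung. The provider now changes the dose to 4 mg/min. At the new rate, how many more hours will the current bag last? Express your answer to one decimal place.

5.6 hours

Initial rate:
3.7 mg/min × 60 min/hr = 222 mg/hr
Concentration = 1412 mg ÷ 216 mL = 6.537037 mg/mL
Rate = 222 mg/hr ÷ 6.537037 mg/mL = 33.96034 mL/hr
Volume infused so far = 33.96034 mL/hr × 0.3 hr = 10.1881 mL
Volume remaining = 216 − 10.1881 = 205.8119 mL
New rate:
4 mg/min × 60 min/hr = 240 mg/hr
Rate = 240 mg/hr ÷ 6.537037 mg/mL = 36.71388 mL/hr
Time remaining = 205.8119 mL ÷ 36.71388 mL/hr = 5.605833 hr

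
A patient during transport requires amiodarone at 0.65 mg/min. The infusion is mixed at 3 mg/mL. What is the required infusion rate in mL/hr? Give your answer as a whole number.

0.65 mg/min × 60 min/hr = 39 mg/hr
Rate = 39 mg/hr ÷ 3 mg/mL = 13 mL/hr

13 mL/hr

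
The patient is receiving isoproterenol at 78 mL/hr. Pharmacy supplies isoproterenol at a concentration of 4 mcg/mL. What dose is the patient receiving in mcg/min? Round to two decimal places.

Drug rate = 78 mL/hr × 4 mcg/mL = 312 mcg/hr
312 mcg/hr ÷ 60 min/hr = 5.2 mcg/min

5.20 mcg/min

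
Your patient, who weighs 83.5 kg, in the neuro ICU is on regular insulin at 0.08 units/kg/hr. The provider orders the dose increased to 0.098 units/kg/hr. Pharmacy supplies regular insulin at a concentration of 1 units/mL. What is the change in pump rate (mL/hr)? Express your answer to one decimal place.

1.5 mL/hr

At the current dose:
Dose = 0.08 units/kg/hr × 83.5 kg = 6.68 units/hr
Rate = 6.68 units/hr ÷ 1 units/mL = 6.68 mL/hr
At the new dose:
Dose = 0.098 units/kg/hr × 83.5 kg = 8.183 units/hr
Rate = 8.183 units/hr ÷ 1 units/mL = 8.183 mL/hr
Change = 8.183 − 6.68 = 1.503 mL/hr → 1.503 mL/hr increase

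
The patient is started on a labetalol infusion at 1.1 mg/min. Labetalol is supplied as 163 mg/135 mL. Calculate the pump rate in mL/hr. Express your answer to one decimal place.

54.7 mL/hr

1.1 mg/min × 60 min/hr = 66 mg/hr
Concentration = 163 mg ÷ 135 mL = 1.207407 mg/mL
Rate = 66 mg/hr ÷ 1.207407 mg/mL = 54.66258 mL/hr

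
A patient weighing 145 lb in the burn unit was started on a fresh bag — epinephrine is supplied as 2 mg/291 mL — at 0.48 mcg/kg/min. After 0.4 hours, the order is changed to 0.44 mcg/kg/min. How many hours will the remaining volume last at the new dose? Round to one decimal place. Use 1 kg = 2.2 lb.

Initial rate:
Weight = 145 lb ÷ 2.2 lb/kg = 65.90909 kg
Dose = 0.48 mcg/kg/min × 65.90909 kg = 31.63636 mcg/min
31.63636 mcg/min × 60 min/hr = 1898.182 mcg/hr
Concentration = 2 mg ÷ 291 mL = 0.006872852 mg/mL = 6.872852 mcg/mL
Rate = 1898.182 mcg/hr ÷ 6.872852 mcg/mL = 276.1855 mL/hr
Volume infused so far = 276.1855 mL/hr × 0.4 hr = 110.4742 mL
Volume remaining = 291 − 110.4742 = 180.5258 mL
New rate:
Dose = 0.44 mcg/kg/min × 65.90909 kg = 29 mcg/min
29 mcg/min × 60 min/hr = 1740 mcg/hr
Rate = 1740 mcg/hr ÷ 6.872852 mcg/mL = 253.17 mL/hr
Time remaining = 180.5258 mL ÷ 253.17 mL/hr = 0.7130617 hr

0.7 hours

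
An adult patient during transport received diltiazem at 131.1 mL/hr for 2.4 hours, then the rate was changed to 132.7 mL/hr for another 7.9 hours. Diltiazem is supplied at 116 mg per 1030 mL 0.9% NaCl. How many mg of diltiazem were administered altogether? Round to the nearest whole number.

153 mg

Concentration = 116 mg ÷ 1030 mL = 0.1126214 mg/mL
Stage 1: 131.1 mL/hr × 2.4 hr = 314.64 mL → 314.64 mL × 0.1126214 mg/mL = 35.43518 mg
Stage 2: 132.7 mL/hr × 7.9 hr = 1048.33 mL → 1048.33 mL × 0.1126214 mg/mL = 118.0643 mg
Total = 35.43518 + 118.0643 = 153.4995 mg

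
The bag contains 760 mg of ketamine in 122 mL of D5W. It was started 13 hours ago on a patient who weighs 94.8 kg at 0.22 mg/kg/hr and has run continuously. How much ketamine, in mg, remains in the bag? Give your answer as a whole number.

489 mg

Dose = 0.22 mg/kg/hr × 94.8 kg = 20.856 mg/hr
Concentration = 760 mg ÷ 122 mL = 6.229508 mg/mL
Rate = 20.856 mg/hr ÷ 6.229508 mg/mL = 3.347937 mL/hr
Volume infused = 3.347937 mL/hr × 13 hr = 43.52318 mL
Volume remaining = 122 − 43.52318 = 78.47682 mL
Drug remaining = 78.47682 mL × 6.229508 mg/mL = 488.872 mg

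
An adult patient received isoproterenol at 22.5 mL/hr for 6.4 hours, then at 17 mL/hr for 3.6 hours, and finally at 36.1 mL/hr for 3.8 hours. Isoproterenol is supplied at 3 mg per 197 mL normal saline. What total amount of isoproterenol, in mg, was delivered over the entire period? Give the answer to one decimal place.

5.2 mg

Concentration = 3 mg ÷ 197 mL = 0.01522843 mg/mL
Stage 1: 22.5 mL/hr × 6.4 hr = 144 mL → 144 mL × 0.01522843 mg/mL = 2.192893 mg
Stage 2: 17 mL/hr × 3.6 hr = 61.2 mL → 61.2 mL × 0.01522843 mg/mL = 0.9319797 mg
Stage 3: 36.1 mL/hr × 3.8 hr = 137.18 mL → 137.18 mL × 0.01522843 mg/mL = 2.089036 mg
Total = 2.192893 + 0.9319797 + 2.089036 = 5.213909 mg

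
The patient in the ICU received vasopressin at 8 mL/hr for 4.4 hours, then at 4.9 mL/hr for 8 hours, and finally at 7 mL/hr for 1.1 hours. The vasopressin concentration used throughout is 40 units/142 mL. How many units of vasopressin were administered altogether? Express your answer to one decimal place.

23.1 units

Concentration = 40 units ÷ 142 mL = 0.2816901 units/mL
Stage 1: 8 mL/hr × 4.4 hr = 35.2 mL → 35.2 mL × 0.2816901 units/mL = 9.915493 units
Stage 2: 4.9 mL/hr × 8 hr = 39.2 mL → 39.2 mL × 0.2816901 units/mL = 11.04225 units
Stage 3: 7 mL/hr × 1.1 hr = 7.7 mL → 7.7 mL × 0.2816901 units/mL = 2.169014 units
Total = 9.915493 + 11.04225 + 2.169014 = 23.12676 units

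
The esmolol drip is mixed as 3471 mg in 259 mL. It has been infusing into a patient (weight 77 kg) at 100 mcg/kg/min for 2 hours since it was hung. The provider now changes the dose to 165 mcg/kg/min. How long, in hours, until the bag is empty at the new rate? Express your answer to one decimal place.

3.3 hours

Initial rate:
Dose = 100 mcg/kg/min × 77 kg = 7700 mcg/min
7700 mcg/min × 60 min/hr = 462000 mcg/hr
Concentration = 3471 mg ÷ 259 mL = 13.40154 mg/mL = 13401.54 mcg/mL
Rate = 462000 mcg/hr ÷ 13401.54 mcg/mL = 34.47364 mL/hr
Volume infused so far = 34.47364 mL/hr × 2 hr = 68.94728 mL
Volume remaining = 259 − 68.94728 = 190.0527 mL
New rate:
Dose = 165 mcg/kg/min × 77 kg = 12705 mcg/min
12705 mcg/min × 60 min/hr = 762300 mcg/hr
Rate = 762300 mcg/hr ÷ 13401.54 mcg/mL = 56.8815 mL/hr
Time remaining = 190.0527 mL ÷ 56.8815 mL/hr = 3.341204 hr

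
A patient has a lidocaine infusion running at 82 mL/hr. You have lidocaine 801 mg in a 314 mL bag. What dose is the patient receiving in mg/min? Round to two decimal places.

3.49 mg/min

Concentration = 801 mg ÷ 314 mL = 2.550955 mg/mL
Drug rate = 82 mL/hr × 2.550955 mg/mL = 209.1783 mg/hr
209.1783 mg/hr ÷ 60 min/hr = 3.486306 mg/min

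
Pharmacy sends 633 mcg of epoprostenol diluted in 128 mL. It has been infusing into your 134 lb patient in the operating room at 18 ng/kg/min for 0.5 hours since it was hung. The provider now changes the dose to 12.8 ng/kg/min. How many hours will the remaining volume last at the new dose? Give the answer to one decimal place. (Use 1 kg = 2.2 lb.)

12.8 hours

Initial rate:
Weight = 134 lb ÷ 2.2 lb/kg = 60.90909 kg
Dose = 18 ng/kg/min × 60.90909 kg = 1096.364 ng/min
1096.364 ng/min × 60 min/hr = 65781.82 ng/hr
Concentration = 633 mcg ÷ 128 mL = 4.945312 mcg/mL = 4945.312 ng/mL
Rate = 65781.82 ng/hr ÷ 4945.312 ng/mL = 13.30185 mL/hr
Volume infused so far = 13.30185 mL/hr × 0.5 hr = 6.650926 mL
Volume remaining = 128 − 6.650926 = 121.3491 mL
New rate:
Dose = 12.8 ng/kg/min × 60.90909 kg = 779.6364 ng/min
779.6364 ng/min × 60 min/hr = 46778.18 ng/hr
Rate = 46778.18 ng/hr ÷ 4945.312 ng/mL = 9.459095 mL/hr
Time remaining = 121.3491 mL ÷ 9.459095 mL/hr = 12.82882 hr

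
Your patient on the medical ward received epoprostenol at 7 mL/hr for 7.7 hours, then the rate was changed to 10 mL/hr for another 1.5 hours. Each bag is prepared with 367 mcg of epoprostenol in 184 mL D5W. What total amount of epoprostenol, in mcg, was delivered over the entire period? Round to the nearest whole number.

137 mcg

Concentration = 367 mcg ÷ 184 mL = 1.994565 mcg/mL
Stage 1: 7 mL/hr × 7.7 hr = 53.9 mL → 53.9 mL × 1.994565 mcg/mL = 107.5071 mcg
Stage 2: 10 mL/hr × 1.5 hr = 15 mL → 15 mL × 1.994565 mcg/mL = 29.91848 mcg
Total = 107.5071 + 29.91848 = 137.4255 mcg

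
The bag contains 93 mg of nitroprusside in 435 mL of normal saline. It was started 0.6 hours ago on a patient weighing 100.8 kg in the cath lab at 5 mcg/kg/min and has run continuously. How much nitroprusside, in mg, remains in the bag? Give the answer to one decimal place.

74.9 mg

Dose = 5 mcg/kg/min × 100.8 kg = 504 mcg/min
504 mcg/min × 60 min/hr = 30240 mcg/hr
Concentration = 93 mg ÷ 435 mL = 0.2137931 mg/mL = 213.7931 mcg/mL
Rate = 30240 mcg/hr ÷ 213.7931 mcg/mL = 141.4452 mL/hr
Volume infused = 141.4452 mL/hr × 0.6 hr = 84.8671 mL
Volume remaining = 435 − 84.8671 = 350.1329 mL
Drug remaining = 350.1329 mL × 213.7931 mcg/mL = 74856 mcg = 74.856 mg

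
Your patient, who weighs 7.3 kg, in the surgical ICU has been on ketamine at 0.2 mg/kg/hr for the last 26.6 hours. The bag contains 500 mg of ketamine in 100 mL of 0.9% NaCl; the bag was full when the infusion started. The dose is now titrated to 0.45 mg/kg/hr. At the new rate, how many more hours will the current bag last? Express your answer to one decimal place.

140.4 hours

Initial rate:
Dose = 0.2 mg/kg/hr × 7.3 kg = 1.46 mg/hr
Concentration = 500 mg ÷ 100 mL = 5 mg/mL
Rate = 1.46 mg/hr ÷ 5 mg/mL = 0.292 mL/hr
Volume infused so far = 0.292 mL/hr × 26.6 hr = 7.7672 mL
Volume remaining = 100 − 7.7672 = 92.2328 mL
New rate:
Dose = 0.45 mg/kg/hr × 7.3 kg = 3.285 mg/hr
Rate = 3.285 mg/hr ÷ 5 mg/mL = 0.657 mL/hr
Time remaining = 92.2328 mL ÷ 0.657 mL/hr = 140.3848 hr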